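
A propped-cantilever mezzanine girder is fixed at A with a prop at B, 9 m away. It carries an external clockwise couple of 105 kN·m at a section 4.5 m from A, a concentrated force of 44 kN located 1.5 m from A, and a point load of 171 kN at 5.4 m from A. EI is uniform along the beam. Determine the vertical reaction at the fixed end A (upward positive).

R_A = 126.3 kN

Remove the prop at B; the released (primary) structure is a cantilever built in at A.
Free-end deflection of the primary structure under the applied loading (downward +):
  clockwise couple 105 at a = 4.5: M₀a(2L − a)/(2EI) = 3189/EI
  point load 44 at a = 1.5: Pa²(3L − a)/(6EI) = 420.8/EI
  point load 171 at a = 5.4: Pa²(3L − a)/(6EI) = 17951/EI
  δ_0 = 21561/EI
Tip deflection under a unit load at B: L³/(3EI) = 243/EI.
The prop prevents deflection at B: R_B = δ_0/δ_{BB} = 21561/243 = 88.73 kN.
Vertical equilibrium: R_A = ΣP − R_B = 215 − 88.73 = 126.3 kN.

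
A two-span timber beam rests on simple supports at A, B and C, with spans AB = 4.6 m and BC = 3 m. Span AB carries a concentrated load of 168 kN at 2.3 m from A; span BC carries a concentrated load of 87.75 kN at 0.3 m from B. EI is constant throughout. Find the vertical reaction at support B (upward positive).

R_B = 216.2 kN

Release continuity at B by inserting a hinge; the redundant is the internal moment M_B. The primary structure is two simply-supported spans AB and BC.
Discontinuity in slope at B on the released structure — sum the simple-span end rotations:
  span AB: point load 168 at a = 2.3: Pab(L + a)/(6LEI) = 222.2/EI
  span BC: point load 87.75 at a = 0.3: Pab(L + b)/(6LEI) = 22.51/EI
  relative rotation θ_0 = (222.2 + 22.51)/EI = 244.7/EI
A unit hogging moment at B produces rotation L₁/(3EI) + L₂/(3EI) = 2.533/EI.
Slope continuity at B: θ_0 = M_B·2.533/EI, so M_B = 244.7/2.533 = 96.59 kN·m (hogging).
Span AB, ΣM about A with M_B applied at B: R_B^{AB}·4.6 = 386.4 + 96.59, so R_B^{AB} = 105 kN and R_A = 168 − 105 = 63 kN.
Span BC, ΣM about C: R_B^{BC}·3 = 236.9 + 96.59, so R_B^{BC} = 111.2 kN and R_C = 87.75 − 111.2 = -23.42 kN.
R_B = 105 + 111.2 = 216.2 kN.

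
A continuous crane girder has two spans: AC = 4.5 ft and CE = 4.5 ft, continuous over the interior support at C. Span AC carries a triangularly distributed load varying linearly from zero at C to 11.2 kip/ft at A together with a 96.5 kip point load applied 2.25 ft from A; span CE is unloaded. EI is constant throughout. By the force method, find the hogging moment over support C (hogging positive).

Take M_C as the redundant. Released structure: two simple spans AC and CE with a hinge at C.
End slopes at the hinge C, treating each span as simply supported:
  span AC: triangular load, peak 11.2: 7w₀L³/(360EI) = 19.84/EI
  span AC: point load 96.5 at a = 2.25: Pab(L + a)/(6LEI) = 122.1/EI
  relative rotation θ_0 = (142 + 0)/EI = 142/EI
A unit hogging moment at C produces rotation L₁/(3EI) + L₂/(3EI) = 3/EI.
Compatibility: M_C·(L₁+L₂)/(3EI) = θ_0, giving M_C = 47.33 kip·ft (hogging).

M_C = 47.33 kip·ft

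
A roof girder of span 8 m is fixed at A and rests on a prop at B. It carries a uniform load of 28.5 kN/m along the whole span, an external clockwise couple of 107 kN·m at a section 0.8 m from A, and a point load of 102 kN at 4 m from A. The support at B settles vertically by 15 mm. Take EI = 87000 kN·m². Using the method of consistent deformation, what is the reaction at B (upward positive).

R_B = 113.5 kN

Choose R_B as the redundant. The primary structure is the cantilever fixed at A.
Primary-structure tip deflection at B by superposition:
  UDL 28.5: wL⁴/(8EI) = 14592/EI
  clockwise couple 107 at a = 0.8: M₀a(2L − a)/(2EI) = 650.6/EI
  point load 102 at a = 4: Pa²(3L − a)/(6EI) = 5440/EI
  δ_0 = 20683/EI
Flexibility coefficient — unit upward force at B: δ_{BB} = L³/(3EI) = 170.7/EI.
With EI = 87000 kN·m²: δ_0 = 0.23773 m and δ_{BB} = 0.001962 m/kN.
Compatibility — the beam at B must follow the support down by 0.015 m: δ_0 − R_B·δ_{BB} = 0.015, so R_B = (0.23773 − 0.015)/0.001962 = 113.5 kN.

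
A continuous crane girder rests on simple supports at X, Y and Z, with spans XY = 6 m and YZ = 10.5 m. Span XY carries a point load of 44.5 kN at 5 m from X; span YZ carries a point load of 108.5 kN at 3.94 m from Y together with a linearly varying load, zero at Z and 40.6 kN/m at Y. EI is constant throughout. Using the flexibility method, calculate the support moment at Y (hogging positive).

M_Y = 340.3 kN·m

Insert a hinge at Y; M_Y is the redundant, and each span becomes simply supported.
Rotations at Y on the released spans (each span's end-slope, ×1/EI):
  span XY: point load 44.5 at a = 5: Pab(L + a)/(6LEI) = 67.99/EI
  span YZ: point load 108.5 at a = 3.94: Pab(L + b)/(6LEI) = 759.4/EI
  span YZ: triangular load, peak 40.6: w₀L³/(45EI) = 1044/EI
  relative rotation θ_0 = (67.99 + 1804)/EI = 1872/EI
A unit hogging moment at Y produces rotation L₁/(3EI) + L₂/(3EI) = 5.5/EI.
Slope continuity at Y: θ_0 = M_Y·5.5/EI, so M_Y = 1872/5.5 = 340.3 kN·m (hogging).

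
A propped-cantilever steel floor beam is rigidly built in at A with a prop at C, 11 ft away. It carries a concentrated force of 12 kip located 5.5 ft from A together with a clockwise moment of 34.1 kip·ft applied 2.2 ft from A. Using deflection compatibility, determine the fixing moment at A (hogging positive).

M_A = 40.44 kip·ft

Choose R_C as the redundant. The primary structure is the cantilever fixed at A.
Primary-structure tip deflection at C by superposition:
  point load 12 at a = 5.5: Pa²(3L − a)/(6EI) = 1664/EI
  clockwise couple 34.1 at a = 2.2: M₀a(2L − a)/(2EI) = 742.7/EI
  δ_0 = 2406/EI
Flexibility coefficient — unit upward force at C: δ_{CC} = L³/(3EI) = 443.7/EI.
The prop prevents deflection at C: R_C = δ_0/δ_{CC} = 2406/443.7 = 5.424 kip.
Moment equilibrium about A: M_A = Σ(load moments about A) − R_C·L = 100.1 − 5.424×11 = 40.44 kip·ft.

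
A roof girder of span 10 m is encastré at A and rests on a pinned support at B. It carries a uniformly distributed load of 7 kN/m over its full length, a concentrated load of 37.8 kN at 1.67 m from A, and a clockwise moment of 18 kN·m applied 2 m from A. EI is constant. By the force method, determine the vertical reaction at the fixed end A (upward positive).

Take the reaction at B as the redundant and release it; the primary structure is a cantilever fixed at A.
Primary-structure tip deflection at B by superposition:
  UDL 7: wL⁴/(8EI) = 8750/EI
  point load 37.8 at a = 1.67: Pa²(3L − a)/(6EI) = 497.8/EI
  clockwise couple 18 at a = 2: M₀a(2L − a)/(2EI) = 324/EI
  δ_0 = 9572/EI
Tip deflection under a unit load at B: L³/(3EI) = 333.3/EI.
The prop prevents deflection at B: R_B = δ_0/δ_{BB} = 9572/333.3 = 28.72 kN.
Vertical equilibrium: R_A = ΣP − R_B = 107.8 − 28.72 = 79.08 kN.

R_A = 79.08 kN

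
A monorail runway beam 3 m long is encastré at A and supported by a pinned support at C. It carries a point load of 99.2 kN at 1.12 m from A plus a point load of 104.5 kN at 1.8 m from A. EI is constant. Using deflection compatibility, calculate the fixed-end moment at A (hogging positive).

M_A = 109.3 kN·m

Choose R_C as the redundant. The primary structure is the cantilever fixed at A.
Free-end deflection of the primary structure under the applied loading (downward +):
  point load 99.2 at a = 1.12: Pa²(3L − a)/(6EI) = 163.4/EI
  point load 104.5 at a = 1.8: Pa²(3L − a)/(6EI) = 406.3/EI
  δ_0 = 569.7/EI
Flexibility coefficient — unit upward force at C: δ_{CC} = L³/(3EI) = 9/EI.
The prop prevents deflection at C: R_C = δ_0/δ_{CC} = 569.7/9 = 63.3 kN.
Moment equilibrium about A: M_A = Σ(load moments about A) − R_C·L = 299.2 − 63.3×3 = 109.3 kN·m.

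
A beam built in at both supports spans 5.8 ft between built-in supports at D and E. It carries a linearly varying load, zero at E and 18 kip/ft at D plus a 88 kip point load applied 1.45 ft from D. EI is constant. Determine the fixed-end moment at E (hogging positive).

M_E = 44.11 kip·ft

Take the two fixed-end moments M_D, M_E as redundants; the released structure is the simple span DE.
End rotations of the released simple span under the applied load (×1/EI):
  at D: triangular load, peak 18: w₀L³/(45EI) = 78.04/EI
  at E: triangular load, peak 18: 7w₀L³/(360EI) = 68.29/EI
  at D: point load 88 at a = 1.45: Pab(L + b)/(6LEI) = 161.9/EI
  at E: point load 88 at a = 1.45: Pab(L + a)/(6LEI) = 115.6/EI
  θ_D0 = 239.9/EI,  θ_E0 = 183.9/EI
Flexibility coefficients: a unit moment at one end gives L/(3EI) there and L/(6EI) at the far end, so f₁₁ = f₂₂ = 1.933/EI and f₁₂ = f₂₁ = 0.9667/EI.
Compatibility — zero rotation at each built-in end:
  1.933 M_D + 0.9667 M_E = 239.9
  0.9667 M_D + 1.933 M_E = 183.9
Solving the pair gives M_D = 102.1 kip·ft and M_E = 44.11 kip·ft (hogging).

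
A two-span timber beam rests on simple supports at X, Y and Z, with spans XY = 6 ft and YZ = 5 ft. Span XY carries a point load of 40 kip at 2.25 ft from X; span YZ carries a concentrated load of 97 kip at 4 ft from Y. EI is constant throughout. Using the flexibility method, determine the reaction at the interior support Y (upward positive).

Insert a hinge at Y; M_Y is the redundant, and each span becomes simply supported.
Discontinuity in slope at Y on the released structure — sum the simple-span end rotations:
  span XY: point load 40 at a = 2.25: Pab(L + a)/(6LEI) = 77.34/EI
  span YZ: point load 97 at a = 4: Pab(L + b)/(6LEI) = 77.6/EI
  relative rotation θ_0 = (77.34 + 77.6)/EI = 154.9/EI
A unit hogging moment at Y produces rotation L₁/(3EI) + L₂/(3EI) = 3.667/EI.
Slope continuity at Y: θ_0 = M_Y·3.667/EI, so M_Y = 154.9/3.667 = 42.26 kip·ft (hogging).
Span XY, ΣM about X with M_Y applied at Y: R_Y^{XY}·6 = 90 + 42.26, so R_Y^{XY} = 22.04 kip and R_X = 40 − 22.04 = 17.96 kip.
Span YZ, ΣM about Z: R_Y^{YZ}·5 = 97 + 42.26, so R_Y^{YZ} = 27.85 kip and R_Z = 97 − 27.85 = 69.15 kip.
R_Y = 22.04 + 27.85 = 49.89 kip.

R_Y = 49.89 kip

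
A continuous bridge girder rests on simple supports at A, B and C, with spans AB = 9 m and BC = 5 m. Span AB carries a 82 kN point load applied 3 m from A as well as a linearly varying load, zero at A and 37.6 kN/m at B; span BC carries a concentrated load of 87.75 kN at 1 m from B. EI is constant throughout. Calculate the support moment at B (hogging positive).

M_B = 223.4 kN·m

Release continuity at B by inserting a hinge; the redundant is the internal moment M_B. The primary structure is two simply-supported spans AB and BC.
Rotations at B on the released spans (each span's end-slope, ×1/EI):
  span AB: point load 82 at a = 3: Pab(L + a)/(6LEI) = 328/EI
  span AB: triangular load, peak 37.6: w₀L³/(45EI) = 609.1/EI
  span BC: point load 87.75 at a = 1: Pab(L + b)/(6LEI) = 105.3/EI
  relative rotation θ_0 = (937.1 + 105.3)/EI = 1042/EI
A unit hogging moment at B produces rotation L₁/(3EI) + L₂/(3EI) = 4.667/EI.
Compatibility: M_B·(L₁+L₂)/(3EI) = θ_0, giving M_B = 223.4 kN·m (hogging).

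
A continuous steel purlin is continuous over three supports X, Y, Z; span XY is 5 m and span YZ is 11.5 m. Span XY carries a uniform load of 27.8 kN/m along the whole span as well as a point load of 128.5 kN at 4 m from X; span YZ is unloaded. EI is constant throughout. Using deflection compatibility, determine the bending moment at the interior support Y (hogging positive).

M_Y = 54.36 kN·m

Release continuity at Y by inserting a hinge; the redundant is the internal moment M_Y. The primary structure is two simply-supported spans XY and YZ.
End slopes at the hinge Y, treating each span as simply supported:
  span XY: UDL 27.8: wL³/(24EI) = 144.8/EI
  span XY: point load 128.5 at a = 4: Pab(L + a)/(6LEI) = 154.2/EI
  relative rotation θ_0 = (299 + 0)/EI = 299/EI
A unit hogging moment at Y produces rotation L₁/(3EI) + L₂/(3EI) = 5.5/EI.
Compatibility: M_Y·(L₁+L₂)/(3EI) = θ_0, giving M_Y = 54.36 kN·m (hogging).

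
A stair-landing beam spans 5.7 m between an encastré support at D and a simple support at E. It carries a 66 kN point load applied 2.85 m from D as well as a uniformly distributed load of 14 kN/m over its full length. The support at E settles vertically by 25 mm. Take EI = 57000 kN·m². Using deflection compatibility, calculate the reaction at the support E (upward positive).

R_E = 27.47 kN

Choose R_E as the redundant. The primary structure is the cantilever fixed at D.
Free-end deflection of the primary structure under the applied loading (downward +):
  point load 66 at a = 2.85: Pa²(3L − a)/(6EI) = 1273/EI
  UDL 14: wL⁴/(8EI) = 1847/EI
  δ_0 = 3121/EI
Flexibility coefficient — unit upward force at E: δ_{EE} = L³/(3EI) = 61.73/EI.
With EI = 57000 kN·m²: δ_0 = 0.054746 m and δ_{EE} = 0.001083 m/kN.
Compatibility — the beam at E must follow the support down by 0.025 m: δ_0 − R_E·δ_{EE} = 0.025, so R_E = (0.054746 − 0.025)/0.001083 = 27.47 kN.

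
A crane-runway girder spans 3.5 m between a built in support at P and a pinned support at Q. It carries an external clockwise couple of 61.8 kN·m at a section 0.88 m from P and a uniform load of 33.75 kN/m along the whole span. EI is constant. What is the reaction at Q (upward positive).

Take the reaction at Q as the redundant and release it; the primary structure is a cantilever fixed at P.
Free-end deflection of the primary structure under the applied loading (downward +):
  clockwise couple 61.8 at a = 0.88: M₀a(2L − a)/(2EI) = 166.4/EI
  UDL 33.75: wL⁴/(8EI) = 633.1/EI
  δ_0 = 799.5/EI
Tip deflection under a unit load at Q: L³/(3EI) = 14.29/EI.
Compatibility at Q: δ_0 − R_Q·δ_{QQ} = 0, so R_Q = 799.5/14.29 = 55.94 kN.

R_Q = 55.94 kN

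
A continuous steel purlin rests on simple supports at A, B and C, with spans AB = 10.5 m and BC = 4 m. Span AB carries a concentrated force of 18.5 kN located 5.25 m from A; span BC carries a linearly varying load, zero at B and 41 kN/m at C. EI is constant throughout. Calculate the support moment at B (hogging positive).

Take M_B as the redundant. Released structure: two simple spans AB and BC with a hinge at B.
End slopes at the hinge B, treating each span as simply supported:
  span AB: point load 18.5 at a = 5.25: Pab(L + a)/(6LEI) = 127.5/EI
  span BC: triangular load, peak 41: 7w₀L³/(360EI) = 51.02/EI
  relative rotation θ_0 = (127.5 + 51.02)/EI = 178.5/EI
A unit hogging moment at B produces rotation L₁/(3EI) + L₂/(3EI) = 4.833/EI.
Slope continuity at B: θ_0 = M_B·4.833/EI, so M_B = 178.5/4.833 = 36.93 kN·m (hogging).

M_B = 36.93 kN·m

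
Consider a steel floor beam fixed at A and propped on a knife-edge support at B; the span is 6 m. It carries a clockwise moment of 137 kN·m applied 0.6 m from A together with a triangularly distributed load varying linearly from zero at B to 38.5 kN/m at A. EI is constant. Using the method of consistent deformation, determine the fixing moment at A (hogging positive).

Choose R_B as the redundant. The primary structure is the cantilever fixed at A.
Downward deflection at the released point B due to the loads:
  clockwise couple 137 at a = 0.6: M₀a(2L − a)/(2EI) = 468.5/EI
  triangular load, peak 38.5 at the fixed end: w₀L⁴/(30EI) = 1663/EI
  δ_0 = 2132/EI
Flexibility coefficient — unit upward force at B: δ_{BB} = L³/(3EI) = 72/EI.
The prop prevents deflection at B: R_B = δ_0/δ_{BB} = 2132/72 = 29.61 kN.
Moment equilibrium about A: M_A = Σ(load moments about A) − R_B·L = 368 − 29.61×6 = 190.4 kN·m.

M_A = 190.4 kN·m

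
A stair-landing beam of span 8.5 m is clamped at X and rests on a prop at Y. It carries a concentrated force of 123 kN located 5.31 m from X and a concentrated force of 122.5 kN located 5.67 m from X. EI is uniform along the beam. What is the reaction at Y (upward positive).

Remove the prop at Y; the released (primary) structure is a cantilever built in at X.
Primary-structure tip deflection at Y by superposition:
  point load 123 at a = 5.31: Pa²(3L − a)/(6EI) = 11670/EI
  point load 122.5 at a = 5.67: Pa²(3L − a)/(6EI) = 13016/EI
  δ_0 = 24686/EI
Tip deflection under a unit load at Y: L³/(3EI) = 204.7/EI.
The prop prevents deflection at Y: R_Y = δ_0/δ_{YY} = 24686/204.7 = 120.6 kN.

R_Y = 120.6 kN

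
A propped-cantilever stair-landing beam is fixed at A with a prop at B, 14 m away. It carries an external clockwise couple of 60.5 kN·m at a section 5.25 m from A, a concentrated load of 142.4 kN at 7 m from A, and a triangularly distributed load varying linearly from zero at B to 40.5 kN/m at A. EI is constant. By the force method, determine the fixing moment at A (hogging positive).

Remove the prop at B; the released (primary) structure is a cantilever built in at A.
Deflection at B on the released cantilever, summing each load's contribution:
  clockwise couple 60.5 at a = 5.25: M₀a(2L − a)/(2EI) = 3613/EI
  point load 142.4 at a = 7: Pa²(3L − a)/(6EI) = 40703/EI
  triangular load, peak 40.5 at the fixed end: w₀L⁴/(30EI) = 51862/EI
  δ_0 = 96177/EI
Flexibility coefficient — unit upward force at B: δ_{BB} = L³/(3EI) = 914.7/EI.
Compatibility at B: δ_0 − R_B·δ_{BB} = 0, so R_B = 96177/914.7 = 105.2 kN.
Moment equilibrium about A: M_A = Σ(load moments about A) − R_B·L = 2380 − 105.2×14 = 908.2 kN·m.

M_A = 908.2 kN·m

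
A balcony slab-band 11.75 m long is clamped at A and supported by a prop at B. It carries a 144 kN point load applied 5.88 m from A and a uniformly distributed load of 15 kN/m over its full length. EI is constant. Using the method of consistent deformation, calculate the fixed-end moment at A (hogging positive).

M_A = 576 kN·m

Choose R_B as the redundant. The primary structure is the cantilever fixed at A.
Free-end deflection of the primary structure under the applied loading (downward +):
  point load 144 at a = 5.88: Pa²(3L − a)/(6EI) = 24371/EI
  UDL 15: wL⁴/(8EI) = 35740/EI
  δ_0 = 60111/EI
Tip deflection under a unit load at B: L³/(3EI) = 540.7/EI.
The prop prevents deflection at B: R_B = δ_0/δ_{BB} = 60111/540.7 = 111.2 kN.
Moment equilibrium about A: M_A = Σ(load moments about A) − R_B·L = 1882 − 111.2×11.75 = 576 kN·m.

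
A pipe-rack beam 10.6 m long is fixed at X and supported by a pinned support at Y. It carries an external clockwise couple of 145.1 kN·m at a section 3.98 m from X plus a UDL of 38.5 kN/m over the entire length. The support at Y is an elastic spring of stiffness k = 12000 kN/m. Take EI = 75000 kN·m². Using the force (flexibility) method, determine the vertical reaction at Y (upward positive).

R_Y = 163 kN

Take the reaction at Y as the redundant and release it; the primary structure is a cantilever fixed at X.
Deflection at Y on the released cantilever, summing each load's contribution:
  clockwise couple 145.1 at a = 3.98: M₀a(2L − a)/(2EI) = 4972/EI
  UDL 38.5: wL⁴/(8EI) = 60757/EI
  δ_0 = 65729/EI
Flexibility coefficient — unit upward force at Y: δ_{YY} = L³/(3EI) = 397/EI.
With EI = 75000 kN·m²: δ_0 = 0.87639 m and δ_{YY} = 0.005293 m/kN.
Compatibility — the spring shortens by R_Y/k under the reaction it provides: δ_0 − R_Y·δ_{YY} = R_Y/k. With 1/k = 0.000083 m/kN, R_Y = δ_0 / (δ_{YY} + 1/k) = 0.87639 / (0.005293 + 0.000083) = 163 kN.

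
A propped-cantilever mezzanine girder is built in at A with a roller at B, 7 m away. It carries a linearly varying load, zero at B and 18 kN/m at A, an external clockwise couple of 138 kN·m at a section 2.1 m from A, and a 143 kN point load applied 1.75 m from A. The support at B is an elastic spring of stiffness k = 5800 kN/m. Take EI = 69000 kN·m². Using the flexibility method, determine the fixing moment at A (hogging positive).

Take the reaction at B as the redundant and release it; the primary structure is a cantilever fixed at A.
Free-end deflection of the primary structure under the applied loading (downward +):
  triangular load, peak 18 at the fixed end: w₀L⁴/(30EI) = 1441/EI
  clockwise couple 138 at a = 2.1: M₀a(2L − a)/(2EI) = 1724/EI
  point load 143 at a = 1.75: Pa²(3L − a)/(6EI) = 1405/EI
  δ_0 = 4570/EI
Flexibility coefficient — unit upward force at B: δ_{BB} = L³/(3EI) = 114.3/EI.
With EI = 69000 kN·m²: δ_0 = 0.066231 m and δ_{BB} = 0.001657 m/kN.
Compatibility — the spring shortens by R_B/k under the reaction it provides: δ_0 − R_B·δ_{BB} = R_B/k. With 1/k = 0.000172 m/kN, R_B = δ_0 / (δ_{BB} + 1/k) = 0.066231 / (0.001657 + 0.000172) = 36.2 kN.
Moment equilibrium about A: M_A = Σ(load moments about A) − R_B·L = 535.2 − 36.2×7 = 281.8 kN·m.

M_A = 281.8 kN·m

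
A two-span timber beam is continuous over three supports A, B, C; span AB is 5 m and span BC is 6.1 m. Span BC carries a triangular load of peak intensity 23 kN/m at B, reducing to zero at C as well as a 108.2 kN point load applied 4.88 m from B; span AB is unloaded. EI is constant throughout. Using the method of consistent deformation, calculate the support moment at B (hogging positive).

M_B = 66.18 kN·m

Take M_B as the redundant. Released structure: two simple spans AB and BC with a hinge at B.
End slopes at the hinge B, treating each span as simply supported:
  span BC: triangular load, peak 23: w₀L³/(45EI) = 116/EI
  span BC: point load 108.2 at a = 4.88: Pab(L + b)/(6LEI) = 128.8/EI
  relative rotation θ_0 = (0 + 244.8)/EI = 244.8/EI
A unit hogging moment at B produces rotation L₁/(3EI) + L₂/(3EI) = 3.7/EI.
Compatibility: M_B·(L₁+L₂)/(3EI) = θ_0, giving M_B = 66.18 kN·m (hogging).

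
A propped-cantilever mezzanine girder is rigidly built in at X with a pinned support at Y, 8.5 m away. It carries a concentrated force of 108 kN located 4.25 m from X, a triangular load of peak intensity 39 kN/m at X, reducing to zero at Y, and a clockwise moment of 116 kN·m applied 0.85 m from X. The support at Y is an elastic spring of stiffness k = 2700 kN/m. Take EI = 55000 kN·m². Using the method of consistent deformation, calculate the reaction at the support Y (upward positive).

Remove the prop at Y; the released (primary) structure is a cantilever built in at X.
Deflection at Y on the released cantilever, summing each load's contribution:
  point load 108 at a = 4.25: Pa²(3L − a)/(6EI) = 6909/EI
  triangular load, peak 39 at the fixed end: w₀L⁴/(30EI) = 6786/EI
  clockwise couple 116 at a = 0.85: M₀a(2L − a)/(2EI) = 796.2/EI
  δ_0 = 14491/EI
Tip deflection under a unit load at Y: L³/(3EI) = 204.7/EI.
With EI = 55000 kN·m²: δ_0 = 0.26348 m and δ_{YY} = 0.003722 m/kN.
Compatibility — the spring shortens by R_Y/k under the reaction it provides: δ_0 − R_Y·δ_{YY} = R_Y/k. With 1/k = 0.00037 m/kN, R_Y = δ_0 / (δ_{YY} + 1/k) = 0.26348 / (0.003722 + 0.00037) = 64.38 kN.

R_Y = 64.38 kN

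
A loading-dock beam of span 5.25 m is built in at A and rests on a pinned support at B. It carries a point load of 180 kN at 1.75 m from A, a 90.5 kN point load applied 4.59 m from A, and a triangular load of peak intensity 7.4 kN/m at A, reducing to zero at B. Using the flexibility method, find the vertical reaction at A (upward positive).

R_A = 185.8 kN

Choose R_B as the redundant. The primary structure is the cantilever fixed at A.
Free-end deflection of the primary structure under the applied loading (downward +):
  point load 180 at a = 1.75: Pa²(3L − a)/(6EI) = 1286/EI
  point load 90.5 at a = 4.59: Pa²(3L − a)/(6EI) = 3546/EI
  triangular load, peak 7.4 at the fixed end: w₀L⁴/(30EI) = 187.4/EI
  δ_0 = 5020/EI
Tip deflection under a unit load at B: L³/(3EI) = 48.23/EI.
The prop prevents deflection at B: R_B = δ_0/δ_{BB} = 5020/48.23 = 104.1 kN.
Vertical equilibrium: R_A = ΣP − R_B = 289.9 − 104.1 = 185.8 kN.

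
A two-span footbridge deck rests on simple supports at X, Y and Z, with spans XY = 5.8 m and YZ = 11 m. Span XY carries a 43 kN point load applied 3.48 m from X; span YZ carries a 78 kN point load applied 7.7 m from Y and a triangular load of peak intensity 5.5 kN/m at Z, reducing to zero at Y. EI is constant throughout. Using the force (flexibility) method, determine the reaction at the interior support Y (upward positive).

Take M_Y as the redundant. Released structure: two simple spans XY and YZ with a hinge at Y.
Rotations at Y on the released spans (each span's end-slope, ×1/EI):
  span XY: point load 43 at a = 3.48: Pab(L + a)/(6LEI) = 92.58/EI
  span YZ: point load 78 at a = 7.7: Pab(L + b)/(6LEI) = 429.4/EI
  span YZ: triangular load, peak 5.5: 7w₀L³/(360EI) = 142.3/EI
  relative rotation θ_0 = (92.58 + 571.8)/EI = 664.3/EI
A unit hogging moment at Y produces rotation L₁/(3EI) + L₂/(3EI) = 5.6/EI.
Compatibility: M_Y·(L₁+L₂)/(3EI) = θ_0, giving M_Y = 118.6 kN·m (hogging).
Span XY, ΣM about X with M_Y applied at Y: R_Y^{XY}·5.8 = 149.6 + 118.6, so R_Y^{XY} = 46.25 kN and R_X = 43 − 46.25 = -3.254 kN.
Span YZ, ΣM about Z: R_Y^{YZ}·11 = 368.3 + 118.6, so R_Y^{YZ} = 44.27 kN and R_Z = 108.2 − 44.27 = 63.98 kN.
R_Y = 46.25 + 44.27 = 90.52 kN.

R_Y = 90.52 kN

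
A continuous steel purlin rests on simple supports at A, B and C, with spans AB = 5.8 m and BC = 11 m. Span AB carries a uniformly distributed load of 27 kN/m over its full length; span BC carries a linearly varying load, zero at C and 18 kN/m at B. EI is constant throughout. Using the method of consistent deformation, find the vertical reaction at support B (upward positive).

Release continuity at B by inserting a hinge; the redundant is the internal moment M_B. The primary structure is two simply-supported spans AB and BC.
End slopes at the hinge B, treating each span as simply supported:
  span AB: UDL 27: wL³/(24EI) = 219.5/EI
  span BC: triangular load, peak 18: w₀L³/(45EI) = 532.4/EI
  relative rotation θ_0 = (219.5 + 532.4)/EI = 751.9/EI
A unit hogging moment at B produces rotation L₁/(3EI) + L₂/(3EI) = 5.6/EI.
Compatibility: M_B·(L₁+L₂)/(3EI) = θ_0, giving M_B = 134.3 kN·m (hogging).
Span AB, ΣM about A with M_B applied at B: R_B^{AB}·5.8 = 454.1 + 134.3, so R_B^{AB} = 101.4 kN and R_A = 156.6 − 101.4 = 55.15 kN.
Span BC, ΣM about C: R_B^{BC}·11 = 726 + 134.3, so R_B^{BC} = 78.21 kN and R_C = 99 − 78.21 = 20.79 kN.
R_B = 101.4 + 78.21 = 179.7 kN.

R_B = 179.7 kN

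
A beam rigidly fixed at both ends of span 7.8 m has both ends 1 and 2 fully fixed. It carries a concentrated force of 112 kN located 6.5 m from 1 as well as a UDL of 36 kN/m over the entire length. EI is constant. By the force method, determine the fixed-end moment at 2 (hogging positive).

Release both end moments; the primary structure is a simply-supported span 12 with redundants M_1 and M_2.
Simple-span end rotations at 1 and 2 under the given loads:
  at 1: point load 112 at a = 6.5: Pab(L + b)/(6LEI) = 184/EI
  at 2: point load 112 at a = 6.5: Pab(L + a)/(6LEI) = 289.2/EI
  at 1: UDL 36: wL³/(24EI) = 711.8/EI
  at 2: UDL 36: wL³/(24EI) = 711.8/EI
  θ_10 = 895.9/EI,  θ_20 = 1001/EI
Flexibility coefficients: a unit moment at one end gives L/(3EI) there and L/(6EI) at the far end, so f₁₁ = f₂₂ = 2.6/EI and f₁₂ = f₂₁ = 1.3/EI.
Compatibility — zero rotation at each built-in end:
  2.6 M_1 + 1.3 M_2 = 895.9
  1.3 M_1 + 2.6 M_2 = 1001
Solving the pair gives M_1 = 202.7 kN·m and M_2 = 283.6 kN·m (hogging).

M_2 = 283.6 kN·m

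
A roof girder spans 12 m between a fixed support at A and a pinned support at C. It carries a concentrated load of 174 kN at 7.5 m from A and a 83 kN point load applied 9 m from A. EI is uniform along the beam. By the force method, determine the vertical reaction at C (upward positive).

Choose R_C as the redundant. The primary structure is the cantilever fixed at A.
Downward deflection at the released point C due to the loads:
  point load 174 at a = 7.5: Pa²(3L − a)/(6EI) = 46491/EI
  point load 83 at a = 9: Pa²(3L − a)/(6EI) = 30254/EI
  δ_0 = 76744/EI
Tip deflection under a unit load at C: L³/(3EI) = 576/EI.
Compatibility at C: δ_0 − R_C·δ_{CC} = 0, so R_C = 76744/576 = 133.2 kN.

R_C = 133.2 kN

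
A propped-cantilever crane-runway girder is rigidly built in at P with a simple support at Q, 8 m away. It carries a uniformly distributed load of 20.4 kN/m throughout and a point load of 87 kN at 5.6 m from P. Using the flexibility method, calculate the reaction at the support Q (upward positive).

R_Q = 110.2 kN

Choose R_Q as the redundant. The primary structure is the cantilever fixed at P.
Free-end deflection of the primary structure under the applied loading (downward +):
  UDL 20.4: wL⁴/(8EI) = 10445/EI
  point load 87 at a = 5.6: Pa²(3L − a)/(6EI) = 8367/EI
  δ_0 = 18812/EI
Tip deflection under a unit load at Q: L³/(3EI) = 170.7/EI.
The prop prevents deflection at Q: R_Q = δ_0/δ_{QQ} = 18812/170.7 = 110.2 kN.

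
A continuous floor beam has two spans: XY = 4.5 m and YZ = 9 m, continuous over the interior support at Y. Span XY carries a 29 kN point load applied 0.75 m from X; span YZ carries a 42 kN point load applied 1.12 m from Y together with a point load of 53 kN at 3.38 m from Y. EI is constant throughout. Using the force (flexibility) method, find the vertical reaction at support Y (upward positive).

R_Y = 104.7 kN

Release continuity at Y by inserting a hinge; the redundant is the internal moment M_Y. The primary structure is two simply-supported spans XY and YZ.
Discontinuity in slope at Y on the released structure — sum the simple-span end rotations:
  span XY: point load 29 at a = 0.75: Pab(L + a)/(6LEI) = 15.86/EI
  span YZ: point load 42 at a = 1.12: Pab(L + b)/(6LEI) = 115.9/EI
  span YZ: point load 53 at a = 3.38: Pab(L + b)/(6LEI) = 272.6/EI
  relative rotation θ_0 = (15.86 + 388.4)/EI = 404.3/EI
A unit hogging moment at Y produces rotation L₁/(3EI) + L₂/(3EI) = 4.5/EI.
Slope continuity at Y: θ_0 = M_Y·4.5/EI, so M_Y = 404.3/4.5 = 89.84 kN·m (hogging).
Span XY, ΣM about X with M_Y applied at Y: R_Y^{XY}·4.5 = 21.75 + 89.84, so R_Y^{XY} = 24.8 kN and R_X = 29 − 24.8 = 4.201 kN.
Span YZ, ΣM about Z: R_Y^{YZ}·9 = 628.8 + 89.84, so R_Y^{YZ} = 79.85 kN and R_Z = 95 − 79.85 = 15.15 kN.
R_Y = 24.8 + 79.85 = 104.7 kN.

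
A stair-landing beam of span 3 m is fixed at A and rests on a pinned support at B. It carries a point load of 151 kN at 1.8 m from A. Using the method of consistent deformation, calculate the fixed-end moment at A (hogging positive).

Remove the prop at B; the released (primary) structure is a cantilever built in at A.
Free-end deflection of the primary structure under the applied loading (downward +):
  point load 151 at a = 1.8: Pa²(3L − a)/(6EI) = 587.1/EI
Tip deflection under a unit load at B: L³/(3EI) = 9/EI.
The prop prevents deflection at B: R_B = δ_0/δ_{BB} = 587.1/9 = 65.23 kN.
Moment equilibrium about A: M_A = Σ(load moments about A) − R_B·L = 271.8 − 65.23×3 = 76.1 kN·m.

M_A = 76.1 kN·m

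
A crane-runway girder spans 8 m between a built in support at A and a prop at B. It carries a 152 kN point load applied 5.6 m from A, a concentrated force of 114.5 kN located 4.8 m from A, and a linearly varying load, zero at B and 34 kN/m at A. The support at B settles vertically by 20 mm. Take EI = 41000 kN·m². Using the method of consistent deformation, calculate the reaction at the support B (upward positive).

Release the roller at B. Primary structure: cantilever fixed at A.
Primary-structure tip deflection at B by superposition:
  point load 152 at a = 5.6: Pa²(3L − a)/(6EI) = 14618/EI
  point load 114.5 at a = 4.8: Pa²(3L − a)/(6EI) = 8442/EI
  triangular load, peak 34 at the fixed end: w₀L⁴/(30EI) = 4642/EI
  δ_0 = 27702/EI
Flexibility coefficient — unit upward force at B: δ_{BB} = L³/(3EI) = 170.7/EI.
With EI = 41000 kN·m²: δ_0 = 0.67566 m and δ_{BB} = 0.004163 m/kN.
Compatibility — the beam at B must follow the support down by 0.02 m: δ_0 − R_B·δ_{BB} = 0.02, so R_B = (0.67566 − 0.02)/0.004163 = 157.5 kN.

R_B = 157.5 kN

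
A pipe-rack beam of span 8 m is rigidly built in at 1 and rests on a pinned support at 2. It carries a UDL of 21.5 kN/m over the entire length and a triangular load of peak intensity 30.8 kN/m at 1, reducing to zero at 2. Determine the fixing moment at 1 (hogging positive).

M_1 = 303.4 kN·m

Choose R_2 as the redundant. The primary structure is the cantilever fixed at 1.
Primary-structure tip deflection at 2 by superposition:
  UDL 21.5: wL⁴/(8EI) = 11008/EI
  triangular load, peak 30.8 at the fixed end: w₀L⁴/(30EI) = 4205/EI
  δ_0 = 15213/EI
Tip deflection under a unit load at 2: L³/(3EI) = 170.7/EI.
The prop prevents deflection at 2: R_2 = δ_0/δ_{22} = 15213/170.7 = 89.14 kN.
Moment equilibrium about 1: M_1 = Σ(load moments about 1) − R_2·L = 1017 − 89.14×8 = 303.4 kN·m.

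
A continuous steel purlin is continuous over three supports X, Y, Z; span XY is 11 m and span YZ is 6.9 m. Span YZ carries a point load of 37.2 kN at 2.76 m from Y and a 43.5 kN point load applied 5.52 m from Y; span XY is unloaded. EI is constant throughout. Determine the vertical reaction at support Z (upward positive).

R_Z = 45.32 kN

Insert a hinge at Y; M_Y is the redundant, and each span becomes simply supported.
Discontinuity in slope at Y on the released structure — sum the simple-span end rotations:
  span YZ: point load 37.2 at a = 2.76: Pab(L + b)/(6LEI) = 113.3/EI
  span YZ: point load 43.5 at a = 5.52: Pab(L + b)/(6LEI) = 66.27/EI
  relative rotation θ_0 = (0 + 179.6)/EI = 179.6/EI
A unit hogging moment at Y produces rotation L₁/(3EI) + L₂/(3EI) = 5.967/EI.
Compatibility: M_Y·(L₁+L₂)/(3EI) = θ_0, giving M_Y = 30.1 kN·m (hogging).
Span YZ, ΣM about Z: R_Y^{YZ}·6.9 = 214 + 30.1, so R_Y^{YZ} = 35.38 kN and R_Z = 80.7 − 35.38 = 45.32 kN.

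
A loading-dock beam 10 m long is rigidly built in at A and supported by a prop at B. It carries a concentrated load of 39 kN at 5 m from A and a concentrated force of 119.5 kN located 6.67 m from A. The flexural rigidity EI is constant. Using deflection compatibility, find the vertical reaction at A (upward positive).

Release the roller at B. Primary structure: cantilever fixed at A.
Downward deflection at the released point B due to the loads:
  point load 39 at a = 5: Pa²(3L − a)/(6EI) = 4062/EI
  point load 119.5 at a = 6.67: Pa²(3L − a)/(6EI) = 20672/EI
  δ_0 = 24735/EI
Tip deflection under a unit load at B: L³/(3EI) = 333.3/EI.
Compatibility at B: δ_0 − R_B·δ_{BB} = 0, so R_B = 24735/333.3 = 74.2 kN.
Vertical equilibrium: R_A = ΣP − R_B = 158.5 − 74.2 = 84.3 kN.

R_A = 84.3 kN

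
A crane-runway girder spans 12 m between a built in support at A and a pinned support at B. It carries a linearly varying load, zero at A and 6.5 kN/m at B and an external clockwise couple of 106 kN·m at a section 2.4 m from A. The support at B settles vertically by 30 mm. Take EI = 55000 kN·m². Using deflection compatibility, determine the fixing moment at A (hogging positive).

Release the roller at B. Primary structure: cantilever fixed at A.
Deflection at B on the released cantilever, summing each load's contribution:
  triangular load, peak 6.5 at the free end: 11w₀L⁴/(120EI) = 12355/EI
  clockwise couple 106 at a = 2.4: M₀a(2L − a)/(2EI) = 2748/EI
  δ_0 = 15103/EI
Flexibility coefficient — unit upward force at B: δ_{BB} = L³/(3EI) = 576/EI.
With EI = 55000 kN·m²: δ_0 = 0.27459 m and δ_{BB} = 0.010473 m/kN.
Compatibility — the beam at B must follow the support down by 0.03 m: δ_0 − R_B·δ_{BB} = 0.03, so R_B = (0.27459 − 0.03)/0.010473 = 23.36 kN.
Moment equilibrium about A: M_A = Σ(load moments about A) − R_B·L = 418 − 23.36×12 = 137.7 kN·m.

M_A = 137.7 kN·m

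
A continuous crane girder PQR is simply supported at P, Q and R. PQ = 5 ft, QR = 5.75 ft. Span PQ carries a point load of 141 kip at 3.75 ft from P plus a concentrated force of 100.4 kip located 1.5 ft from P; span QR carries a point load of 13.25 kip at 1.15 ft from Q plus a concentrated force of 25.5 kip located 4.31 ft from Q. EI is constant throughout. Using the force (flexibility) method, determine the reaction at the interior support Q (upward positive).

Take M_Q as the redundant. Released structure: two simple spans PQ and QR with a hinge at Q.
Rotations at Q on the released spans (each span's end-slope, ×1/EI):
  span PQ: point load 141 at a = 3.75: Pab(L + a)/(6LEI) = 192.8/EI
  span PQ: point load 100.4 at a = 1.5: Pab(L + a)/(6LEI) = 114.2/EI
  span QR: point load 13.25 at a = 1.15: Pab(L + b)/(6LEI) = 21.03/EI
  span QR: point load 25.5 at a = 4.31: Pab(L + b)/(6LEI) = 32.98/EI
  relative rotation θ_0 = (307 + 54.01)/EI = 361/EI
A unit hogging moment at Q produces rotation L₁/(3EI) + L₂/(3EI) = 3.583/EI.
Slope continuity at Q: θ_0 = M_Q·3.583/EI, so M_Q = 361/3.583 = 100.7 kip·ft (hogging).
Span PQ, ΣM about P with M_Q applied at Q: R_Q^{PQ}·5 = 679.4 + 100.7, so R_Q^{PQ} = 156 kip and R_P = 241.4 − 156 = 85.38 kip.
Span QR, ΣM about R: R_Q^{QR}·5.75 = 97.67 + 100.7, so R_Q^{QR} = 34.51 kip and R_R = 38.75 − 34.51 = 4.244 kip.
R_Q = 156 + 34.51 = 190.5 kip.

R_Q = 190.5 kip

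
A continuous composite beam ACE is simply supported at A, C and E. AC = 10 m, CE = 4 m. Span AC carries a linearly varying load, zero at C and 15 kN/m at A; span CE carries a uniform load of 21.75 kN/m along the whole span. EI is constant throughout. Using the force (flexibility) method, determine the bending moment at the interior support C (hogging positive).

M_C = 74.93 kN·m

Take M_C as the redundant. Released structure: two simple spans AC and CE with a hinge at C.
Discontinuity in slope at C on the released structure — sum the simple-span end rotations:
  span AC: triangular load, peak 15: 7w₀L³/(360EI) = 291.7/EI
  span CE: UDL 21.75: wL³/(24EI) = 58/EI
  relative rotation θ_0 = (291.7 + 58)/EI = 349.7/EI
A unit hogging moment at C produces rotation L₁/(3EI) + L₂/(3EI) = 4.667/EI.
Compatibility: M_C·(L₁+L₂)/(3EI) = θ_0, giving M_C = 74.93 kN·m (hogging).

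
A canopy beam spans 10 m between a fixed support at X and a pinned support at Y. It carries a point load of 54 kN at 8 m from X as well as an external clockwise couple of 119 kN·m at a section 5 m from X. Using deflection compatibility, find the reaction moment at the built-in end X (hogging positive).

Take the reaction at Y as the redundant and release it; the primary structure is a cantilever fixed at X.
Downward deflection at the released point Y due to the loads:
  point load 54 at a = 8: Pa²(3L − a)/(6EI) = 12672/EI
  clockwise couple 119 at a = 5: M₀a(2L − a)/(2EI) = 4462/EI
  δ_0 = 17134/EI
Tip deflection under a unit load at Y: L³/(3EI) = 333.3/EI.
The prop prevents deflection at Y: R_Y = δ_0/δ_{YY} = 17134/333.3 = 51.4 kN.
Moment equilibrium about X: M_X = Σ(load moments about X) − R_Y·L = 551 − 51.4×10 = 36.97 kN·m.

M_X = 36.97 kN·m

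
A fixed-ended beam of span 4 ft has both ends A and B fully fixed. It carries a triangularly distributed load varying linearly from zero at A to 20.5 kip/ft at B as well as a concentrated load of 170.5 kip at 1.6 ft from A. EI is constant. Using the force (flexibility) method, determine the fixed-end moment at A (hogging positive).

Take the two fixed-end moments M_A, M_B as redundants; the released structure is the simple span AB.
On the primary (simply-supported) span, the end slopes from the loading are:
  at A: triangular load, peak 20.5: 7w₀L³/(360EI) = 25.51/EI
  at B: triangular load, peak 20.5: w₀L³/(45EI) = 29.16/EI
  at A: point load 170.5 at a = 1.6: Pab(L + b)/(6LEI) = 174.6/EI
  at B: point load 170.5 at a = 1.6: Pab(L + a)/(6LEI) = 152.8/EI
  θ_A0 = 200.1/EI,  θ_B0 = 181.9/EI
Flexibility coefficients: a unit moment at one end gives L/(3EI) there and L/(6EI) at the far end, so f₁₁ = f₂₂ = 1.333/EI and f₁₂ = f₂₁ = 0.6667/EI.
Compatibility — zero rotation at each built-in end:
  1.333 M_A + 0.6667 M_B = 200.1
  0.6667 M_A + 1.333 M_B = 181.9
Solving the pair gives M_A = 109.1 kip·ft and M_B = 81.87 kip·ft (hogging).

M_A = 109.1 kip·ft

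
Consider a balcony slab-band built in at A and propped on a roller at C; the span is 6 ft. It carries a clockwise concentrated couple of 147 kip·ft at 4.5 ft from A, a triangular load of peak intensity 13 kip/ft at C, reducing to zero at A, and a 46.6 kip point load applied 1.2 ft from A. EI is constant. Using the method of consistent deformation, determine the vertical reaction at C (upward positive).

R_C = 58.51 kip

Choose R_C as the redundant. The primary structure is the cantilever fixed at A.
Downward deflection at the released point C due to the loads:
  clockwise couple 147 at a = 4.5: M₀a(2L − a)/(2EI) = 2481/EI
  triangular load, peak 13 at the free end: 11w₀L⁴/(120EI) = 1544/EI
  point load 46.6 at a = 1.2: Pa²(3L − a)/(6EI) = 187.9/EI
  δ_0 = 4213/EI
Flexibility coefficient — unit upward force at C: δ_{CC} = L³/(3EI) = 72/EI.
The prop prevents deflection at C: R_C = δ_0/δ_{CC} = 4213/72 = 58.51 kip.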